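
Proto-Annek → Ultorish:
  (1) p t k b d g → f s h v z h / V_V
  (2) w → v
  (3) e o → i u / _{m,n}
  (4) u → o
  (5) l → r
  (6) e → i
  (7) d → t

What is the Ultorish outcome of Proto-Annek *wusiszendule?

Ultorish: start from *wusiszendule.
  rule 1: no change — wusiszendule
  rule 2 (unconditioned shift): wusiszendule → vusiszendule
  rule 3 (pre-nasal raising): vusiszendule → vusiszindule
  rule 4 (vowel merger): vusiszindule → vosiszindole
  rule 5 (unconditioned shift): vosiszindole → vosiszindore
  rule 6 (vowel merger): vosiszindore → vosiszindori
  rule 7 (unconditioned shift): vosiszindori → vosiszintori
  ⇒ Ultorish vosiszintori

vosiszintori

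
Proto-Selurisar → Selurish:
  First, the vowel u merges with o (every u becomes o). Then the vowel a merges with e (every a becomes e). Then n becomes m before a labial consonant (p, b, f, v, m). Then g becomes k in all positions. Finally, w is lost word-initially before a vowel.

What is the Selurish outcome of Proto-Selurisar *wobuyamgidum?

oboyemkidom

Selurish: *wobuyamgidum
  wobuyamgidum → woboyamgidom   [vowel merger]
  woboyamgidom → woboyemgidom   [vowel merger]
  woboyemgidom (rule 3 does not apply)
  woboyemgidom → woboyemkidom   [unconditioned shift]
  woboyemkidom → oboyemkidom   [glide loss]
  giving Selurish oboyemkidom.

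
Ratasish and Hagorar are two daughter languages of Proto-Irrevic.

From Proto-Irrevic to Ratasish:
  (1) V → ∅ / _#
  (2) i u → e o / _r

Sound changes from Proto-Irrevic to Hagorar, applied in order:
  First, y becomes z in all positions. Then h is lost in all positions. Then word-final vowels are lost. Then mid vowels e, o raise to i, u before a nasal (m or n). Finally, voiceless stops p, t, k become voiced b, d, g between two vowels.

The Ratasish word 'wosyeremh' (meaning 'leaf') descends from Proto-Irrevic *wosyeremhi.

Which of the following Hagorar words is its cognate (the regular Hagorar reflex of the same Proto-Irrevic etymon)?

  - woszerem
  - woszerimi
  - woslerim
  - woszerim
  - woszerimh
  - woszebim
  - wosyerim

woszerim

Hagorar: *wosyeremhi
  wosyeremhi → woszeremhi   [unconditioned shift]
  woszeremhi → woszeremi   [h-loss]
  woszeremi → woszerem   [apocope]
  woszerem → woszerim   [pre-nasal raising]
  woszerim (rule 5 does not apply)
  giving Hagorar woszerim.
Only 'woszerim' matches the regular Hagorar development of *wosyeremhi.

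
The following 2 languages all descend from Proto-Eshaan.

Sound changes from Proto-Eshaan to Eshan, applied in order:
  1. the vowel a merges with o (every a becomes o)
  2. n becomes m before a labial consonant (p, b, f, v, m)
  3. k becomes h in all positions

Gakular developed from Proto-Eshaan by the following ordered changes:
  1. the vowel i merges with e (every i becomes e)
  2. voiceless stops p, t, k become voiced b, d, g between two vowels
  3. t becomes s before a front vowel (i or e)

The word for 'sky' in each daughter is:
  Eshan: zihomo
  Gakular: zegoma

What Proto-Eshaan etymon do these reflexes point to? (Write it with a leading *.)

*zikoma

Position 3: Eshan has h, Gakular has g. Taking the neighbouring segments as reconstructed: Eshan h could go back to *k or *h; Gakular g could go back to *k or *g — the one source consistent with every daughter is *k.
Position 2: Eshan has i, Gakular has e. Eshan preserves i here (none of its changes turn any other segment into i), so the proto-segment is *i.
Verify the candidate proto-form against each daughter:
Eshan: *zikoma > zikomo > zihomo  (by vowel merger, unconditioned shift)
Gakular: *zikoma
  zikoma → zekoma   [vowel merger]
  zekoma → zegoma   [intervocalic voicing]
  zegoma (rule 3 does not apply)
  giving Gakular zegoma.
No other proto-form is consistent with every reflex, so the reconstruction is *zikoma.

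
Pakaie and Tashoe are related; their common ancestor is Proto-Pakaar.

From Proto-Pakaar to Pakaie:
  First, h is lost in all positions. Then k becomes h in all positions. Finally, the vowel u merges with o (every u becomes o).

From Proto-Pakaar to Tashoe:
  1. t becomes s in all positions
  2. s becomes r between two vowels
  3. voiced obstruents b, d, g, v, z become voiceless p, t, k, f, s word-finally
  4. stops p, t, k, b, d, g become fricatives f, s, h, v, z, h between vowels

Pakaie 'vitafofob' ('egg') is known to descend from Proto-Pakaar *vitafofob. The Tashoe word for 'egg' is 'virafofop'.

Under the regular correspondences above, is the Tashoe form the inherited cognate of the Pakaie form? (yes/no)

yes

Derive the expected Tashoe reflex of *vitafofob:
Tashoe: *vitafofob
  vitafofob → visafofob   [unconditioned shift]
  visafofob → virafofob   [rhotacism]
  virafofob → virafofop   [final devoicing]
  virafofop (rule 4 does not apply)
  giving Tashoe virafofop.
Tashoe 'virafofop' matches the regular reflex exactly, so the pair is cognate.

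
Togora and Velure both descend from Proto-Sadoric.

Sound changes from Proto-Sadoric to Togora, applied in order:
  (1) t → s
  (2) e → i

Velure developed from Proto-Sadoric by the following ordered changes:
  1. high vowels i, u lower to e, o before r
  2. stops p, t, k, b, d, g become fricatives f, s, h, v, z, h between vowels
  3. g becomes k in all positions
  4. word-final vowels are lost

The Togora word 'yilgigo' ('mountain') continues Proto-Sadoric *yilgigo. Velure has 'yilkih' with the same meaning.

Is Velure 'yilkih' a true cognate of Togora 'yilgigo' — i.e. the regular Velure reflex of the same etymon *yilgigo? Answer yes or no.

yes

Derive the expected Velure reflex of *yilgigo:
Velure: start from *yilgigo.
  rule 1: no change — yilgigo
  rule 2 (intervocalic lenition): yilgigo → yilgiho
  rule 3 (unconditioned shift): yilgiho → yilkiho
  rule 4 (apocope): yilkiho → yilkih
  ⇒ Velure yilkih
Velure 'yilkih' matches the regular reflex exactly, so the pair is cognate.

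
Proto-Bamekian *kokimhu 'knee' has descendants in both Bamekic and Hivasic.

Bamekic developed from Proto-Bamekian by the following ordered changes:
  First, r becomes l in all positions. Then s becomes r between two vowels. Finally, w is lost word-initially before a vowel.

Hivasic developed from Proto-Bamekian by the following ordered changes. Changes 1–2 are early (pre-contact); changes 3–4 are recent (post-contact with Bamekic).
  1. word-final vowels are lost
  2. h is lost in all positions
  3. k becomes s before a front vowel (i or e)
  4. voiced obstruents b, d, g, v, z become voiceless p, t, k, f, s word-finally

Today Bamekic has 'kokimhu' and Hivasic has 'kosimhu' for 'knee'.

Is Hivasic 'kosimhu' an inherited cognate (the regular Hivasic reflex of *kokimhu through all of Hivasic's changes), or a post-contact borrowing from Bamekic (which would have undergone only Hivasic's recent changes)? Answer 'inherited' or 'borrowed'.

If inherited, *kokimhu would pass through all of Hivasic's changes:
Hivasic: start from *kokimhu.
  rule 1 (apocope): kokimhu → kokimh
  rule 2 (h-loss): kokimh → kokim
  rule 3 (palatalisation): kokim → kosim
  rule 4: no change — kosim
  ⇒ Hivasic kosim
If borrowed from Bamekic 'kokimhu' after the early changes, it would undergo only the recent ones:
  rule 3 (palatalisation): kokimhu → kosimhu
  rule 4 (final devoicing): no change (kosimhu)
  ⇒ as a loan: kosimhu
Hivasic 'kosimhu' matches the loan outcome 'kosimhu', not the inherited 'kosim' — it skipped the early Hivasic changes, so it was borrowed from Bamekic.

borrowed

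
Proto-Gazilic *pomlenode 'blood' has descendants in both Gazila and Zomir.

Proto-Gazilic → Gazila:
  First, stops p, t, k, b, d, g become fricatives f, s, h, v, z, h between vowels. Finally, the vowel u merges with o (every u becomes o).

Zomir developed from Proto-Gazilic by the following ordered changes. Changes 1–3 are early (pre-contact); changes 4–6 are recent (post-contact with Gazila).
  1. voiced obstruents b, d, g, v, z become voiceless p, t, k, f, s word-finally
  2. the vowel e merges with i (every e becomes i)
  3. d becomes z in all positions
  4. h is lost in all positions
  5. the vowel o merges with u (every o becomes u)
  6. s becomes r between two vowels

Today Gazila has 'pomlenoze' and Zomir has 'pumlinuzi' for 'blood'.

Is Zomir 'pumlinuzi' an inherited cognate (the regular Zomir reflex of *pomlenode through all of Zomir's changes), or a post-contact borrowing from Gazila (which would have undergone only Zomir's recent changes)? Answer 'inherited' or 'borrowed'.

If inherited, *pomlenode would pass through all of Zomir's changes:
Zomir: *pomlenode > pomlinodi > pomlinozi > pumlinuzi  (by vowel merger, unconditioned shift, vowel merger)
If borrowed from Gazila 'pomlenoze' after the early changes, it would undergo only the recent ones:
  rule 4 (h-loss): no change (pomlenoze)
  rule 5 (vowel merger): pomlenoze → pumlenuze
  rule 6 (rhotacism): no change (pumlenuze)
  ⇒ as a loan: pumlenuze
Zomir 'pumlinuzi' matches the inherited outcome exactly, so it is an inherited cognate, not a loan.

inherited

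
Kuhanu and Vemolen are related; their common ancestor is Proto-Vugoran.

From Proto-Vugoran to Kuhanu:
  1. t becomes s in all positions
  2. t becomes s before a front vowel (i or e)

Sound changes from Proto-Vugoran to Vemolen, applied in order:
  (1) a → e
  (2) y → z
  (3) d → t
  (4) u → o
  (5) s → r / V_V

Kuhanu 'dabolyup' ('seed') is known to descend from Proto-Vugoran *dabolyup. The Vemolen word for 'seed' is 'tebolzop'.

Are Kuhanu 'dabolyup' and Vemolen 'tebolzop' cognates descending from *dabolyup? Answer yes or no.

yes

Derive the expected Vemolen reflex of *dabolyup:
Vemolen: *dabolyup
  dabolyup → debolyup   [vowel merger]
  debolyup → debolzup   [unconditioned shift]
  debolzup → tebolzup   [unconditioned shift]
  tebolzup → tebolzop   [vowel merger]
  tebolzop (rule 5 does not apply)
  giving Vemolen tebolzop.
Vemolen 'tebolzop' matches the regular reflex exactly, so the pair is cognate.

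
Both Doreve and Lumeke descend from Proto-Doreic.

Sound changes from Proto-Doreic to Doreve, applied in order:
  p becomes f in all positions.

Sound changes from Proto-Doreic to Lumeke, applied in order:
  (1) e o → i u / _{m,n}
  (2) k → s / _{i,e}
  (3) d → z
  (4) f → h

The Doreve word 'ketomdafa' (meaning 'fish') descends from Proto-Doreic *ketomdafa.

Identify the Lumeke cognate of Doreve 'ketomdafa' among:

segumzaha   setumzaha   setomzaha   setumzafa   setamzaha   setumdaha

setumzaha

Lumeke: *ketomdafa > ketumdafa > setumdafa > setumzafa > setumzaha  (by pre-nasal raising, palatalisation, unconditioned shift, unconditioned shift)
The other candidates each miss or misapply at least one Lumeke change.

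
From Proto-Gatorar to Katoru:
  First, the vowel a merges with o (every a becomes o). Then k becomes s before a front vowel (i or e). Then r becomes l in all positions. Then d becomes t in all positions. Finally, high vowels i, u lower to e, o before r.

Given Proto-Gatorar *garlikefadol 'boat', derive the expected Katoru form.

gollisefotol

Katoru: start from *garlikefadol.
  rule 1 (vowel merger): garlikefadol → gorlikefodol
  rule 2 (palatalisation): gorlikefodol → gorlisefodol
  rule 3 (unconditioned shift): gorlisefodol → gollisefodol
  rule 4 (unconditioned shift): gollisefodol → gollisefotol
  rule 5: no change — gollisefotol
  ⇒ Katoru gollisefotol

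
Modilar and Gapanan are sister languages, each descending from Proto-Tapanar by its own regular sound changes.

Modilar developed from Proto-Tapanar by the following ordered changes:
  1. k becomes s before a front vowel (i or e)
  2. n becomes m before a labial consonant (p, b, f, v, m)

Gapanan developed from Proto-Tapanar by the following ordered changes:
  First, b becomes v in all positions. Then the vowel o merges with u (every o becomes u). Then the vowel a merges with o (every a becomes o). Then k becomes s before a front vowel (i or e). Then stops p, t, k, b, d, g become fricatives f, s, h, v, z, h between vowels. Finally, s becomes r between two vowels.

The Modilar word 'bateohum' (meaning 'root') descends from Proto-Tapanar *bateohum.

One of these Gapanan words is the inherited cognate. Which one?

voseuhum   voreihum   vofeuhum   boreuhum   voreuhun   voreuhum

voreuhum

Gapanan: *bateohum > vateohum > vateuhum > voteuhum > voseuhum > voreuhum  (by unconditioned shift, vowel merger, vowel merger, intervocalic lenition, rhotacism)
Among the options, 'voreuhum' alone shows every Gapanan change applied in order.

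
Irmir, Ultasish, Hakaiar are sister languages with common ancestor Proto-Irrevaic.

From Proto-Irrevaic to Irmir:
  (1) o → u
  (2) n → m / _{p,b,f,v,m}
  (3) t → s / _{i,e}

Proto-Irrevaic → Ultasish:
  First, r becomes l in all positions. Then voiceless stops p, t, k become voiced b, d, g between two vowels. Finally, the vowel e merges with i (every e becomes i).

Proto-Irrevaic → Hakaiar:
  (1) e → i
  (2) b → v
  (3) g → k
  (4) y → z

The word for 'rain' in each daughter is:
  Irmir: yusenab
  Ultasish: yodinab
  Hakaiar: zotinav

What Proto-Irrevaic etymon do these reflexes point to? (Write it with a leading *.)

*yotenab

Position 4: Irmir has e, Ultasish has i, Hakaiar has i. Irmir preserves e here (none of its changes turn any other segment into e), so the proto-segment is *e.
Position 1: Irmir has y, Ultasish has y, Hakaiar has z. Irmir preserves y here (none of its changes turn any other segment into y), so the proto-segment is *y.
Position 3: Irmir has s, Ultasish has d, Hakaiar has t. Hakaiar preserves t here (none of its changes turn any other segment into t), so the proto-segment is *t.
This points to *yotenab. Verify forward in each daughter:
Irmir: start from *yotenab.
  rule 1 (vowel merger): yotenab → yutenab
  rule 2: no change — yutenab
  rule 3 (palatalisation): yutenab → yusenab
  ⇒ Irmir yusenab
Ultasish: *yotenab
  yotenab (rule 1 does not apply)
  yotenab → yodenab   [intervocalic voicing]
  yodenab → yodinab   [vowel merger]
  giving Ultasish yodinab.
Hakaiar: *yotenab
  yotenab → yotinab   [vowel merger]
  yotinab → yotinav   [unconditioned shift]
  yotinav (rule 3 does not apply)
  yotinav → zotinav   [unconditioned shift]
  giving Hakaiar zotinav.
Only *yotenab yields all of Irmir yusenab, Ultasish yodinab, Hakaiar zotinav.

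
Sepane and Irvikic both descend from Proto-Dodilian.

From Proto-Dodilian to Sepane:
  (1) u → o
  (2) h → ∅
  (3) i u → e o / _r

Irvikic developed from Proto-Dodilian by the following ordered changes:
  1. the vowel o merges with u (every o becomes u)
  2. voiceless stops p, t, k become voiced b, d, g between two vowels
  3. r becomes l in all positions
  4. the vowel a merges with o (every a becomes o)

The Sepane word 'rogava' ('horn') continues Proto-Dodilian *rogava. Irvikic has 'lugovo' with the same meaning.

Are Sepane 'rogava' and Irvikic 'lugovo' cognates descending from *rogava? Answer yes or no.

Derive the expected Irvikic reflex of *rogava:
Irvikic: *rogava
  rogava → rugava   [vowel merger]
  rugava (rule 2 does not apply)
  rugava → lugava   [unconditioned shift]
  lugava → lugovo   [vowel merger]
  giving Irvikic lugovo.
Irvikic 'lugovo' matches the regular reflex exactly, so the pair is cognate.

yes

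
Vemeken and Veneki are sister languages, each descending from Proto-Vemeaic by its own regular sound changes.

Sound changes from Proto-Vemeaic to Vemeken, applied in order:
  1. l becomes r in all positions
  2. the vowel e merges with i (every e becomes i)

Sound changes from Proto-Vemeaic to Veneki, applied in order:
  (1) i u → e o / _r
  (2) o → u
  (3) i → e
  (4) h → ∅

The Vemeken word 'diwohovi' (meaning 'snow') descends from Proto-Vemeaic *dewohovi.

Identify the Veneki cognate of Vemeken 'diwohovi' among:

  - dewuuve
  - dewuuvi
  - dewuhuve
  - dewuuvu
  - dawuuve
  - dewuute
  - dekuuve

Veneki: *dewohovi
  dewohovi (rule 1 does not apply)
  dewohovi → dewuhuvi   [vowel merger]
  dewuhuvi → dewuhuve   [vowel merger]
  dewuhuve → dewuuve   [h-loss]
  giving Veneki dewuuve.
The other candidates each miss or misapply at least one Veneki change.

dewuuve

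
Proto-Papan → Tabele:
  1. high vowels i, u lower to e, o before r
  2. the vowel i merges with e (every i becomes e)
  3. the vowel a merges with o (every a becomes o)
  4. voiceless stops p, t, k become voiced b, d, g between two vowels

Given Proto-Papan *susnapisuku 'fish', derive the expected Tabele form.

susnobesugu

Tabele: *susnapisuku
  susnapisuku (rule 1 does not apply)
  susnapisuku → susnapesuku   [vowel merger]
  susnapesuku → susnopesuku   [vowel merger]
  susnopesuku → susnobesugu   [intervocalic voicing]
  giving Tabele susnobesugu.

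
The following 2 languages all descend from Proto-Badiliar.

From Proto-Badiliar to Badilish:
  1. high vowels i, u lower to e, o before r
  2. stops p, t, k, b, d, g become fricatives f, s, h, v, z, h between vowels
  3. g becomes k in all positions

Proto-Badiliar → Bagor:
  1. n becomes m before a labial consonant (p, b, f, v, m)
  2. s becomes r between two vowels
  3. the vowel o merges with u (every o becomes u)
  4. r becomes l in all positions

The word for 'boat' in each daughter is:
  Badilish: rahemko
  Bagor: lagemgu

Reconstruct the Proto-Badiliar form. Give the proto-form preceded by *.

*ragemgo

Position 7: Badilish has o, Bagor has u. Taking the neighbouring segments as reconstructed: Badilish o can only go back to *o; Bagor u could go back to *o or *u — the one source consistent with every daughter is *o.
Position 6: Badilish has k, Bagor has g. Bagor preserves g here (none of its changes turn any other segment into g), so the proto-segment is *g.
Continuing position by position gives *ragemgo; check it forward:
Badilish: *ragemgo > rahemgo > rahemko  (by intervocalic lenition, unconditioned shift)
Bagor: *ragemgo > ragemgu > lagemgu  (by vowel merger, unconditioned shift)
Only *ragemgo yields all of Badilish rahemko, Bagor lagemgu.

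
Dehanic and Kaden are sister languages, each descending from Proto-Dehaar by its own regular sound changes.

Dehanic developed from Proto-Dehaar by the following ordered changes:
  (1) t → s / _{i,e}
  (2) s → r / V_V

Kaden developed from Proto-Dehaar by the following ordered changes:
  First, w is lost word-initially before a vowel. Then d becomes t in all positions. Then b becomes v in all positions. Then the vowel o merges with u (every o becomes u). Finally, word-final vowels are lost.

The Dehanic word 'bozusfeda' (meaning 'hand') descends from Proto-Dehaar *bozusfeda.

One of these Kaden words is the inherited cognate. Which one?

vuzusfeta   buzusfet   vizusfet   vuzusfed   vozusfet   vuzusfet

Kaden: start from *bozusfeda.
  rule 1: no change — bozusfeda
  rule 2 (unconditioned shift): bozusfeda → bozusfeta
  rule 3 (unconditioned shift): bozusfeta → vozusfeta
  rule 4 (vowel merger): vozusfeta → vuzusfeta
  rule 5 (apocope): vuzusfeta → vuzusfet
  ⇒ Kaden vuzusfet
Among the options, 'vuzusfet' alone shows every Kaden change applied in order.

vuzusfet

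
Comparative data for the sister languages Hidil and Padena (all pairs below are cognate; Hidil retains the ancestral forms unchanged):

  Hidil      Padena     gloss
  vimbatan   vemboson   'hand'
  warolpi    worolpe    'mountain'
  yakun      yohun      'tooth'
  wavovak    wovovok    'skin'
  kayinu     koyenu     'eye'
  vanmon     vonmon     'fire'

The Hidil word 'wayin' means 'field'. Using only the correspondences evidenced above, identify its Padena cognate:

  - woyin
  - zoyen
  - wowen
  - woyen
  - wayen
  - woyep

vimbatan ~ vemboson, yakun ~ yohun — Hidil a corresponds to Padena o after a consonant, before a consonant other than r, m, n, p, b, f, v.
kayinu ~ koyenu — Hidil i corresponds to Padena e after a consonant, before a nasal.
Applying these to Hidil 'wayin':
  wayin → woyin   (a→o after a consonant, before a consonant other than r, m, n, p, b, f, v)
  woyin → woyen   (i→e after a consonant, before a nasal)
So the Padena cognate is 'woyen'.

woyen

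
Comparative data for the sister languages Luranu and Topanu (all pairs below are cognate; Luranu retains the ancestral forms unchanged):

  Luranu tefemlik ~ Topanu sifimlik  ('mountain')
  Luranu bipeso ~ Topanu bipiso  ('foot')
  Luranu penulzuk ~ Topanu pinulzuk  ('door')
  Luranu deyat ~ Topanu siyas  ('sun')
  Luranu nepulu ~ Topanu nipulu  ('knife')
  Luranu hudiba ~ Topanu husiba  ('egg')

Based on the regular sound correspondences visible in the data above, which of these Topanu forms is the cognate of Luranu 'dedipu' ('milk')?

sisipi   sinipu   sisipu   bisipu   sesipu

sisipu

deyat ~ siyas — Luranu d corresponds to Topanu s word-initially before a front vowel.
bipeso ~ bipiso, deyat ~ siyas — Luranu e corresponds to Topanu i after a consonant, before a consonant other than r, m, n, p, b, f, v.
hudiba ~ husiba — Luranu d corresponds to Topanu s between vowels (before a front vowel).
Applying these to Luranu 'dedipu':
  dedipu → sedipu   (d→s word-initially before a front vowel)
  sedipu → sidipu   (e→i after a consonant, before a consonant other than r, m, n, p, b, f, v)
  sidipu → sisipu   (d→s between vowels (before a front vowel))
So the Topanu cognate is 'sisipu'.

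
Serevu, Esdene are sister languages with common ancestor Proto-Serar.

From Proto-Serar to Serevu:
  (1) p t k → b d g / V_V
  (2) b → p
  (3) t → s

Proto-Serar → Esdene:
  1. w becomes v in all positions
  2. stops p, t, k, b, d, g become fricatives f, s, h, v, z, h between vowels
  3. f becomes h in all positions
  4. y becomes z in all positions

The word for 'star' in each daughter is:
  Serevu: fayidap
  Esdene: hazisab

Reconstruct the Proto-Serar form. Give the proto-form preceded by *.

*fayitab

Position 7: Serevu has p, Esdene has b. Esdene preserves b here (none of its changes turn any other segment into b), so the proto-segment is *b.
Position 1: Serevu has f, Esdene has h. Serevu preserves f here (none of its changes turn any other segment into f), so the proto-segment is *f.
Position 3: Serevu has y, Esdene has z. Serevu preserves y here (none of its changes turn any other segment into y), so the proto-segment is *y.
Verify the candidate proto-form against each daughter:
Serevu: *fayitab > fayidab > fayidap  (by intervocalic voicing, unconditioned shift)
Esdene: *fayitab > fayisab > hayisab > hazisab  (by intervocalic lenition, unconditioned shift, unconditioned shift)
*fayitab is the unique common source.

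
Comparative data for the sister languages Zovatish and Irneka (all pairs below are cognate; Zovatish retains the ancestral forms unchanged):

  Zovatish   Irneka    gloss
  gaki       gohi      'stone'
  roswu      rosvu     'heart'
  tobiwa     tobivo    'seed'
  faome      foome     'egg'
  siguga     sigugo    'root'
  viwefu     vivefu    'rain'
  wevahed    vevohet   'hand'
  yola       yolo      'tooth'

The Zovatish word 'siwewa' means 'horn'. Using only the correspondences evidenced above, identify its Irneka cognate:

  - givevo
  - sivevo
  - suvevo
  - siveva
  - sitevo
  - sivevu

viwefu ~ vivefu — Zovatish w corresponds to Irneka v between vowels (before a front vowel).
tobiwa ~ tobivo — Zovatish w corresponds to Irneka v between vowels (before a back vowel).
tobiwa ~ tobivo, siguga ~ sigugo — Zovatish a corresponds to Irneka o word-finally.
Applying these to Zovatish 'siwewa':
  siwewa → sivewa   (w→v between vowels (before a front vowel))
  sivewa → siveva   (w→v between vowels (before a back vowel))
  siveva → sivevo   (a→o word-finally)
So the Irneka cognate is 'sivevo'.

sivevo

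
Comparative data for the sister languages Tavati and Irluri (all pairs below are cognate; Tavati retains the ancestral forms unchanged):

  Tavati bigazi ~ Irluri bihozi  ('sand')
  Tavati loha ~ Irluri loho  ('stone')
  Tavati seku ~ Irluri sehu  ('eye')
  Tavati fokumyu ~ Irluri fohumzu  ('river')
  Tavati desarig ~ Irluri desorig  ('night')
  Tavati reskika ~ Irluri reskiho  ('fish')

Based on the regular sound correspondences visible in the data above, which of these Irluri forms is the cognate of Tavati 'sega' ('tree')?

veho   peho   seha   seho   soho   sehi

bigazi ~ bihozi — Tavati g corresponds to Irluri h between vowels (before a back vowel).
loha ~ loho, reskika ~ reskiho — Tavati a corresponds to Irluri o word-finally.
Applying these to Tavati 'sega':
  sega → seha   (g→h between vowels (before a back vowel))
  seha → seho   (a→o word-finally)
So the Irluri cognate is 'seho'.

seho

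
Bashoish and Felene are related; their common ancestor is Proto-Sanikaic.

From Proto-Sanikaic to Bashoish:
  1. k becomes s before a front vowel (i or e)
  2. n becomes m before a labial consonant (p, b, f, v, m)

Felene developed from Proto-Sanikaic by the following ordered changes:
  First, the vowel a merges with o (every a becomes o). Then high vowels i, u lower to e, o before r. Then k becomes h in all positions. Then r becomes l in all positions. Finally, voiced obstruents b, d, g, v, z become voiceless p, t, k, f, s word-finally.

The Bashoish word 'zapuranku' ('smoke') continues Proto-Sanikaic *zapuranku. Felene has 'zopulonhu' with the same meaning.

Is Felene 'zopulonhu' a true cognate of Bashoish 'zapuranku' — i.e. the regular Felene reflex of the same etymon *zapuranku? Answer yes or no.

Derive the expected Felene reflex of *zapuranku:
Felene: start from *zapuranku.
  rule 1 (vowel merger): zapuranku → zopuronku
  rule 2 (pre-rhotic lowering): zopuronku → zoporonku
  rule 3 (unconditioned shift): zoporonku → zoporonhu
  rule 4 (unconditioned shift): zoporonhu → zopolonhu
  rule 5: no change — zopolonhu
  ⇒ Felene zopolonhu
The regular Felene reflex would be 'zopolonhu', but the attested form is 'zopulonhu'. The correspondence is irregular, so they are not cognates (the Felene form has a different source).

no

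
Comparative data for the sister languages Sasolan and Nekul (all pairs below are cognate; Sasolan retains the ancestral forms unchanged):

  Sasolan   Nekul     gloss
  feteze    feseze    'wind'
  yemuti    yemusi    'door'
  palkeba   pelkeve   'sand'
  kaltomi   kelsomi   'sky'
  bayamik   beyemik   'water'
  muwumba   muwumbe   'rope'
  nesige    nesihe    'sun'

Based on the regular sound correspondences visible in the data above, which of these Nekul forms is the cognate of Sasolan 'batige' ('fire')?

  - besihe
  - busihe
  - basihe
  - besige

palkeba ~ pelkeve, kaltomi ~ kelsomi — Sasolan a corresponds to Nekul e after a consonant, before a consonant other than r, m, n, p, b, f, v.
yemuti ~ yemusi — Sasolan t corresponds to Nekul s between vowels (before a front vowel).
nesige ~ nesihe — Sasolan g corresponds to Nekul h between vowels (before a front vowel).
Applying these to Sasolan 'batige':
  batige → betige   (a→e after a consonant, before a consonant other than r, m, n, p, b, f, v)
  betige → besige   (t→s between vowels (before a front vowel))
  besige → besihe   (g→h between vowels (before a front vowel))
So the Nekul cognate is 'besihe'.

besihe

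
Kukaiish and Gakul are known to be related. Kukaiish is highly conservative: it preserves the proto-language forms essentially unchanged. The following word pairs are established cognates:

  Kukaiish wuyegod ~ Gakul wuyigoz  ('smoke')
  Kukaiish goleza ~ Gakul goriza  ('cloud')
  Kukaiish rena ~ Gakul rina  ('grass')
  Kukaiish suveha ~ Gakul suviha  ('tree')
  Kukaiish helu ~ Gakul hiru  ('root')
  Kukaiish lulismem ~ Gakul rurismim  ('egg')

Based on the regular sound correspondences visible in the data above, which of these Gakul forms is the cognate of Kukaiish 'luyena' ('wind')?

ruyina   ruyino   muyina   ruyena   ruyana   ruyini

lulismem ~ rurismim — Kukaiish l corresponds to Gakul r word-initially before a back vowel.
rena ~ rina — Kukaiish e corresponds to Gakul i after a consonant, before a nasal.
Applying these to Kukaiish 'luyena':
  luyena → ruyena   (l→r word-initially before a back vowel)
  ruyena → ruyina   (e→i after a consonant, before a nasal)
So the Gakul cognate is 'ruyina'.

ruyina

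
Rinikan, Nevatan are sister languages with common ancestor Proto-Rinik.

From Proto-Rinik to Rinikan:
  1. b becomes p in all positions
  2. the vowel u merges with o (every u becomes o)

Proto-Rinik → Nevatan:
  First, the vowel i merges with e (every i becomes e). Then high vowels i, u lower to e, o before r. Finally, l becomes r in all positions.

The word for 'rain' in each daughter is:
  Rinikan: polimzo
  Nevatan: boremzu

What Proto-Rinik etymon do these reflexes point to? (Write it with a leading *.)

Position 7: Rinikan has o, Nevatan has u. Nevatan preserves u here (none of its changes turn any other segment into u), so the proto-segment is *u.
Position 1: Rinikan has p, Nevatan has b. Nevatan preserves b here (none of its changes turn any other segment into b), so the proto-segment is *b.
Continuing position by position gives *bolimzu; check it forward:
Rinikan: start from *bolimzu.
  rule 1 (unconditioned shift): bolimzu → polimzu
  rule 2 (vowel merger): polimzu → polimzo
  ⇒ Rinikan polimzo
Nevatan: *bolimzu
  bolimzu → bolemzu   [vowel merger]
  bolemzu (rule 2 does not apply)
  bolemzu → boremzu   [unconditioned shift]
  giving Nevatan boremzu.
No other proto-form is consistent with every reflex, so the reconstruction is *bolimzu.

*bolimzu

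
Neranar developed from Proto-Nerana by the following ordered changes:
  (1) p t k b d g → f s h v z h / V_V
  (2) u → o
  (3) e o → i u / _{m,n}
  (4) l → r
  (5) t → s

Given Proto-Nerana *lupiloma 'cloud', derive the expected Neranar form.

Neranar: *lupiloma
  lupiloma → lufiloma   [intervocalic lenition]
  lufiloma → lofiloma   [vowel merger]
  lofiloma → lofiluma   [pre-nasal raising]
  lofiluma → rofiruma   [unconditioned shift]
  rofiruma (rule 5 does not apply)
  giving Neranar rofiruma.

rofiruma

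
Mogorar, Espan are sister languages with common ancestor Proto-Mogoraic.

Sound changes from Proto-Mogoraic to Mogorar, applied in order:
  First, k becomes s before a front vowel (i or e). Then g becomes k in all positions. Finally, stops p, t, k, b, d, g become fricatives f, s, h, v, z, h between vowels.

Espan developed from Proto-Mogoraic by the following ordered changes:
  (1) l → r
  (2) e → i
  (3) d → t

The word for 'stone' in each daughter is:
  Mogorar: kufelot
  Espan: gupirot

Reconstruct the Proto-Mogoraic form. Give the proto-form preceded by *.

*gupelot

Position 4: Mogorar has e, Espan has i. Mogorar preserves e here (none of its changes turn any other segment into e), so the proto-segment is *e.
Position 1: Mogorar has k, Espan has g. Espan preserves g here (none of its changes turn any other segment into g), so the proto-segment is *g.
Verify the candidate proto-form against each daughter:
Mogorar: *gupelot
  gupelot (rule 1 does not apply)
  gupelot → kupelot   [unconditioned shift]
  kupelot → kufelot   [intervocalic lenition]
  giving Mogorar kufelot.
Espan: *gupelot
  gupelot → guperot   [unconditioned shift]
  guperot → gupirot   [vowel merger]
  gupirot (rule 3 does not apply)
  giving Espan gupirot.
No other proto-form is consistent with every reflex, so the reconstruction is *gupelot.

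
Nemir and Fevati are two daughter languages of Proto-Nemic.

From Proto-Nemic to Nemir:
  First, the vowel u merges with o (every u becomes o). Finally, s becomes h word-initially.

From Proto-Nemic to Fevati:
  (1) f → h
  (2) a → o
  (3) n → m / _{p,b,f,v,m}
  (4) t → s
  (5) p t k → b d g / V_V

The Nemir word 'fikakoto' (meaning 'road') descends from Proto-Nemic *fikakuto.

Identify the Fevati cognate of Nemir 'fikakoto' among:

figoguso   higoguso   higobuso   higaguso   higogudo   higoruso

Fevati: *fikakuto > hikakuto > hikokuto > hikokuso > higoguso  (by unconditioned shift, vowel merger, unconditioned shift, intervocalic voicing)
Among the options, 'higoguso' alone shows every Fevati change applied in order.

higoguso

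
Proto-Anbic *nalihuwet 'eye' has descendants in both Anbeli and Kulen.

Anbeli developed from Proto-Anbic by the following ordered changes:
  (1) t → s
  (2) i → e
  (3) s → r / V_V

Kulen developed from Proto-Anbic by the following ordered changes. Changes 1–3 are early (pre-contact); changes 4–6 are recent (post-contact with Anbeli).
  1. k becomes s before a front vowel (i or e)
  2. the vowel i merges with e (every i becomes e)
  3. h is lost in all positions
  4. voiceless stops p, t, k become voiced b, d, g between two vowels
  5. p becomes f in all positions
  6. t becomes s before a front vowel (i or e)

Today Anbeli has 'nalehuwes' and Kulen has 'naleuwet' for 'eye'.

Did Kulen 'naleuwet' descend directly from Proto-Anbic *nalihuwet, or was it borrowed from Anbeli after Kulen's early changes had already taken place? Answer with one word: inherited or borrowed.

If inherited, *nalihuwet would pass through all of Kulen's changes:
Kulen: start from *nalihuwet.
  rule 1: no change — nalihuwet
  rule 2 (vowel merger): nalihuwet → nalehuwet
  rule 3 (h-loss): nalehuwet → naleuwet
  rule 4: no change — naleuwet
  rule 5: no change — naleuwet
  rule 6: no change — naleuwet
  ⇒ Kulen naleuwet
If borrowed from Anbeli 'nalehuwes' after the early changes, it would undergo only the recent ones:
  rule 4 (intervocalic voicing): no change (nalehuwes)
  rule 5 (unconditioned shift): no change (nalehuwes)
  rule 6 (palatalisation): no change (nalehuwes)
  ⇒ as a loan: nalehuwes
Kulen 'naleuwet' matches the inherited outcome exactly, so it is an inherited cognate, not a loan.

inherited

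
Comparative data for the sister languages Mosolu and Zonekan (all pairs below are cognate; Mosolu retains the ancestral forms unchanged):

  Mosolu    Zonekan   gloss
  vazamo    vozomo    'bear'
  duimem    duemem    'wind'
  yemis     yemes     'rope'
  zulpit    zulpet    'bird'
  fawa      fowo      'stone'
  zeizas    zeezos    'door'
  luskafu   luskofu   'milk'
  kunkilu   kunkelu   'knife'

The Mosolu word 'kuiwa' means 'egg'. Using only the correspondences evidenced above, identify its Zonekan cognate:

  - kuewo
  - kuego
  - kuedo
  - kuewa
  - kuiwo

kuewo

zeizas ~ zeezos — Mosolu i corresponds to Zonekan e after a vowel, before a consonant other than r, m, n, p, b, f, v.
fawa ~ fowo — Mosolu a corresponds to Zonekan o word-finally.
Applying these to Mosolu 'kuiwa':
  kuiwa → kuewa   (i→e after a vowel, before a consonant other than r, m, n, p, b, f, v)
  kuewa → kuewo   (a→o word-finally)
So the Zonekan cognate is 'kuewo'.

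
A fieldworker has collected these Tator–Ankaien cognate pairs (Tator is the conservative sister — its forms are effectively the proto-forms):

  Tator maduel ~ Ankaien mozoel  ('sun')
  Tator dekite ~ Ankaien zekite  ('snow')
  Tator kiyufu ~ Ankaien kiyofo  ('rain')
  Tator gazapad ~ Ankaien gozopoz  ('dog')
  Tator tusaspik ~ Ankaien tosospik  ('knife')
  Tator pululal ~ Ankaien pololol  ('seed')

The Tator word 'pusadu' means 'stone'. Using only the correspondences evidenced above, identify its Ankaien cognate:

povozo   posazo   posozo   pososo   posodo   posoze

posozo

tusaspik ~ tosospik, pululal ~ pololol — Tator u corresponds to Ankaien o after a consonant, before a consonant other than r, m, n, p, b, f, v.
maduel ~ mozoel, gazapad ~ gozopoz — Tator a corresponds to Ankaien o after a consonant, before a consonant other than r, m, n, p, b, f, v.
maduel ~ mozoel — Tator d corresponds to Ankaien z between vowels (before a back vowel).
kiyufu ~ kiyofo — Tator u corresponds to Ankaien o word-finally.
Applying these to Tator 'pusadu':
  pusadu → posadu   (u→o after a consonant, before a consonant other than r, m, n, p, b, f, v)
  posadu → posodu   (a→o after a consonant, before a consonant other than r, m, n, p, b, f, v)
  posodu → posozu   (d→z between vowels (before a back vowel))
  posozu → posozo   (u→o word-finally)
So the Ankaien cognate is 'posozo'.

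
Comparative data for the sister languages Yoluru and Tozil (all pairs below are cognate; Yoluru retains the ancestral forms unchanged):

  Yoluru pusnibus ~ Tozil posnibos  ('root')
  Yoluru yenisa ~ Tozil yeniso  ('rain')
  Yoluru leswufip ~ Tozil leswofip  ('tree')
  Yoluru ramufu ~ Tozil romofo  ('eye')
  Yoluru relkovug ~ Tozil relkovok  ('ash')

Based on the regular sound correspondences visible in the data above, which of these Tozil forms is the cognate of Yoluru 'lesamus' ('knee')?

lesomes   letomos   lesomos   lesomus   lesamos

ramufu ~ romofo — Yoluru a corresponds to Tozil o after a consonant, before a nasal.
pusnibus ~ posnibos, relkovug ~ relkovok — Yoluru u corresponds to Tozil o after a consonant, before a consonant other than r, m, n, p, b, f, v.
Applying these to Yoluru 'lesamus':
  lesamus → lesomus   (a→o after a consonant, before a nasal)
  lesomus → lesomos   (u→o after a consonant, before a consonant other than r, m, n, p, b, f, v)
So the Tozil cognate is 'lesomos'.

lesomos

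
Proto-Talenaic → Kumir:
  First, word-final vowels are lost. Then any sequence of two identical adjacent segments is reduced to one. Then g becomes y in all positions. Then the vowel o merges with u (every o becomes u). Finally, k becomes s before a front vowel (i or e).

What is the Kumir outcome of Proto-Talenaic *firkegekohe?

Kumir: start from *firkegekohe.
  rule 1 (apocope): firkegekohe → firkegekoh
  rule 2: no change — firkegekoh
  rule 3 (unconditioned shift): firkegekoh → firkeyekoh
  rule 4 (vowel merger): firkeyekoh → firkeyekuh
  rule 5 (palatalisation): firkeyekuh → firseyekuh
  ⇒ Kumir firseyekuh

firseyekuh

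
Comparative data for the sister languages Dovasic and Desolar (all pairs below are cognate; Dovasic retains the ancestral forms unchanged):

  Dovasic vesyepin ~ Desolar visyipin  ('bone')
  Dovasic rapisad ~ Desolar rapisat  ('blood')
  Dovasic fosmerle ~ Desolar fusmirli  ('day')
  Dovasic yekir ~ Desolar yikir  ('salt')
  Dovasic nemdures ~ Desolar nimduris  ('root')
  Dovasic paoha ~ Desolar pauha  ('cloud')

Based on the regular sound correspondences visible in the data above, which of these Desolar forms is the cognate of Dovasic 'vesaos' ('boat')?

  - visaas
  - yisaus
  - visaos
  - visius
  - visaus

vesyepin ~ visyipin, yekir ~ yikir — Dovasic e corresponds to Desolar i after a consonant, before a consonant other than r, m, n, p, b, f, v.
paoha ~ pauha — Dovasic o corresponds to Desolar u after a vowel, before a consonant other than r, m, n, p, b, f, v.
Applying these to Dovasic 'vesaos':
  vesaos → visaos   (e→i after a consonant, before a consonant other than r, m, n, p, b, f, v)
  visaos → visaus   (o→u after a vowel, before a consonant other than r, m, n, p, b, f, v)
So the Desolar cognate is 'visaus'.

visaus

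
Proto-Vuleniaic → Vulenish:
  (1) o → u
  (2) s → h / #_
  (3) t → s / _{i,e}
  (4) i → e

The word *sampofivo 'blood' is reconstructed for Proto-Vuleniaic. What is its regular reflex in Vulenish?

Vulenish: *sampofivo
  sampofivo → sampufivu   [vowel merger]
  sampufivu → hampufivu   [debuccalisation]
  hampufivu (rule 3 does not apply)
  hampufivu → hampufevu   [vowel merger]
  giving Vulenish hampufevu.

hampufevu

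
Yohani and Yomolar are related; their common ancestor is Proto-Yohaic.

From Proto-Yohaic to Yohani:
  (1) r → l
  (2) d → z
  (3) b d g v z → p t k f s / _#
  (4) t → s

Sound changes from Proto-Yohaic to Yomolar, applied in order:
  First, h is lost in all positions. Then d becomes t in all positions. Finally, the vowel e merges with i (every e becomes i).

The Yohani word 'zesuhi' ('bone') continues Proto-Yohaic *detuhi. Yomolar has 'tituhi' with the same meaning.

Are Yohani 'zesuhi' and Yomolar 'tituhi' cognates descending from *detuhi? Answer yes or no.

Derive the expected Yomolar reflex of *detuhi:
Yomolar: start from *detuhi.
  rule 1 (h-loss): detuhi → detui
  rule 2 (unconditioned shift): detui → tetui
  rule 3 (vowel merger): tetui → titui
  ⇒ Yomolar titui
The regular Yomolar reflex would be 'titui', but the attested form is 'tituhi'. The correspondence is irregular, so they are not cognates (the Yomolar form has a different source).

no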